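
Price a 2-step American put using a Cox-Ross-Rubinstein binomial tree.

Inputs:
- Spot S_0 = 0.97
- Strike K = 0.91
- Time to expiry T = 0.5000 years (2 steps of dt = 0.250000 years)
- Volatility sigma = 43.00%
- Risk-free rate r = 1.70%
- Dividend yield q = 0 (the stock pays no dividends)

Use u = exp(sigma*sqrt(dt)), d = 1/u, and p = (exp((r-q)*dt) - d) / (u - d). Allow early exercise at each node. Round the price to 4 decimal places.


Answer: Price = V(0,0) = 0.0818

Derivation:
dt = T/N = 0.250000
u = exp(sigma*sqrt(dt)) = 1.239862; d = 1/u = 0.806541
p = (exp((r-q)*dt) - d) / (u - d) = 0.456285
Discount per step: exp(-r*dt) = 0.995759
Stock lattice S(k, i) with i counting down-moves:
  k=0: S(0,0) = 0.9700
  k=1: S(1,0) = 1.2027; S(1,1) = 0.7823
  k=2: S(2,0) = 1.4911; S(2,1) = 0.9700; S(2,2) = 0.6310
Terminal payoffs V(N, i) = max(K - S_T, 0):
  V(2,0) = 0.000000; V(2,1) = 0.000000; V(2,2) = 0.279006
Backward induction: V(k, i) = exp(-r*dt) * [p * V(k+1, i) + (1-p) * V(k+1, i+1)]; then take max(V_cont, immediate exercise) for American.
  V(1,0) = exp(-r*dt) * [p*0.000000 + (1-p)*0.000000] = 0.000000; exercise = 0.000000; V(1,0) = max -> 0.000000
  V(1,1) = exp(-r*dt) * [p*0.000000 + (1-p)*0.279006] = 0.151057; exercise = 0.127655; V(1,1) = max -> 0.151057
  V(0,0) = exp(-r*dt) * [p*0.000000 + (1-p)*0.151057] = 0.081783; exercise = 0.000000; V(0,0) = max -> 0.081783


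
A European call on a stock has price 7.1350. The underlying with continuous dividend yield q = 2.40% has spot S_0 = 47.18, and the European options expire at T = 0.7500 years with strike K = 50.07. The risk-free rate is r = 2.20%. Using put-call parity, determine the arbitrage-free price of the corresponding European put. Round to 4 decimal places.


Put-call parity: C - P = S_0 * exp(-qT) - K * exp(-rT).
S_0 * exp(-qT) = 47.1800 * 0.98216103 = 46.33835751
K * exp(-rT) = 50.0700 * 0.98363538 = 49.25062345
P = C - S*exp(-qT) + K*exp(-rT)
P = 7.1350 - 46.33835751 + 49.25062345 = 10.0473

Answer: Put price = 10.0473


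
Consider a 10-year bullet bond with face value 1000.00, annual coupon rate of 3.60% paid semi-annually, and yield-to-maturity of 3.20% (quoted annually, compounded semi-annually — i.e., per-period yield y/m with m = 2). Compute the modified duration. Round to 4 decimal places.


Coupon per period c = face * coupon_rate / m = 18.000000
Periods per year m = 2; per-period yield y/m = 0.016000
Number of cashflows N = 20
Cashflows (t years, CF_t, discount factor 1/(1+y/m)^(m*t), PV):
  t = 0.5000: CF_t = 18.000000, DF = 0.984252, PV = 17.716535
  t = 1.0000: CF_t = 18.000000, DF = 0.968752, PV = 17.437535
  t = 1.5000: CF_t = 18.000000, DF = 0.953496, PV = 17.162928
  t = 2.0000: CF_t = 18.000000, DF = 0.938480, PV = 16.892646
  t = 2.5000: CF_t = 18.000000, DF = 0.923701, PV = 16.626620
  t = 3.0000: CF_t = 18.000000, DF = 0.909155, PV = 16.364783
  t = 3.5000: CF_t = 18.000000, DF = 0.894837, PV = 16.107070
  t = 4.0000: CF_t = 18.000000, DF = 0.880745, PV = 15.853415
  t = 4.5000: CF_t = 18.000000, DF = 0.866875, PV = 15.603755
  t = 5.0000: CF_t = 18.000000, DF = 0.853224, PV = 15.358027
  t = 5.5000: CF_t = 18.000000, DF = 0.839787, PV = 15.116168
  t = 6.0000: CF_t = 18.000000, DF = 0.826562, PV = 14.878118
  t = 6.5000: CF_t = 18.000000, DF = 0.813545, PV = 14.643817
  t = 7.0000: CF_t = 18.000000, DF = 0.800734, PV = 14.413206
  t = 7.5000: CF_t = 18.000000, DF = 0.788124, PV = 14.186226
  t = 8.0000: CF_t = 18.000000, DF = 0.775712, PV = 13.962821
  t = 8.5000: CF_t = 18.000000, DF = 0.763496, PV = 13.742934
  t = 9.0000: CF_t = 18.000000, DF = 0.751473, PV = 13.526510
  t = 9.5000: CF_t = 18.000000, DF = 0.739639, PV = 13.313494
  t = 10.0000: CF_t = 1018.000000, DF = 0.727991, PV = 741.094549
Price P = sum_t PV_t = 1034.001160
First compute Macaulay numerator sum_t t * PV_t:
  t * PV_t at t = 0.5000: 8.858268
  t * PV_t at t = 1.0000: 17.437535
  t * PV_t at t = 1.5000: 25.744392
  t * PV_t at t = 2.0000: 33.785291
  t * PV_t at t = 2.5000: 41.566549
  t * PV_t at t = 3.0000: 49.094350
  t * PV_t at t = 3.5000: 56.374745
  t * PV_t at t = 4.0000: 63.413662
  t * PV_t at t = 4.5000: 70.216899
  t * PV_t at t = 5.0000: 76.790135
  t * PV_t at t = 5.5000: 83.138925
  t * PV_t at t = 6.0000: 89.268710
  t * PV_t at t = 6.5000: 95.184812
  t * PV_t at t = 7.0000: 100.892442
  t * PV_t at t = 7.5000: 106.396698
  t * PV_t at t = 8.0000: 111.702570
  t * PV_t at t = 8.5000: 116.814941
  t * PV_t at t = 9.0000: 121.738591
  t * PV_t at t = 9.5000: 126.478195
  t * PV_t at t = 10.0000: 7410.945492
Macaulay duration D = 8805.843205 / 1034.001160 = 8.516280
Modified duration = D / (1 + y/m) = 8.516280 / (1 + 0.016000) = 8.382165

Answer: Modified duration = 8.3822


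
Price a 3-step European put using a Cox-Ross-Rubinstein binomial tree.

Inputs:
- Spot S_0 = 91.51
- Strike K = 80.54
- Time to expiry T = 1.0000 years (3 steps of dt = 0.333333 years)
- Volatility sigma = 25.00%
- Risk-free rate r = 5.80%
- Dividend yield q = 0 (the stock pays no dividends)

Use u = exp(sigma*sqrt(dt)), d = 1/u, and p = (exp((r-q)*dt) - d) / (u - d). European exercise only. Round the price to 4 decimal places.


Answer: Price = V(0,0) = 2.4972

Derivation:
dt = T/N = 0.333333
u = exp(sigma*sqrt(dt)) = 1.155274; d = 1/u = 0.865596
p = (exp((r-q)*dt) - d) / (u - d) = 0.531368
Discount per step: exp(-r*dt) = 0.980852
Stock lattice S(k, i) with i counting down-moves:
  k=0: S(0,0) = 91.5100
  k=1: S(1,0) = 105.7191; S(1,1) = 79.2106
  k=2: S(2,0) = 122.1346; S(2,1) = 91.5100; S(2,2) = 68.5644
  k=3: S(3,0) = 141.0989; S(3,1) = 105.7191; S(3,2) = 79.2106; S(3,3) = 59.3490
Terminal payoffs V(N, i) = max(K - S_T, 0):
  V(3,0) = 0.000000; V(3,1) = 0.000000; V(3,2) = 1.329356; V(3,3) = 21.190983
Backward induction: V(k, i) = exp(-r*dt) * [p * V(k+1, i) + (1-p) * V(k+1, i+1)].
  V(2,0) = exp(-r*dt) * [p*0.000000 + (1-p)*0.000000] = 0.000000
  V(2,1) = exp(-r*dt) * [p*0.000000 + (1-p)*1.329356] = 0.611050
  V(2,2) = exp(-r*dt) * [p*1.329356 + (1-p)*21.190983] = 10.433471
  V(1,0) = exp(-r*dt) * [p*0.000000 + (1-p)*0.611050] = 0.280874
  V(1,1) = exp(-r*dt) * [p*0.611050 + (1-p)*10.433471] = 5.114311
  V(0,0) = exp(-r*dt) * [p*0.280874 + (1-p)*5.114311] = 2.497227


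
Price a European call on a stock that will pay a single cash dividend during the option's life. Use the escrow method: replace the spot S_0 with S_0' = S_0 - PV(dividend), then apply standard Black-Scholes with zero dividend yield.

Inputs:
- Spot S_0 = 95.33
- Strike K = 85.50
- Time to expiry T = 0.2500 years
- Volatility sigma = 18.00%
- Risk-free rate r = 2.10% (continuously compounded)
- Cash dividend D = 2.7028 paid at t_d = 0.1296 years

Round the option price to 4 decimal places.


Answer: Price = 8.3148

Derivation:
PV(D) = D * exp(-r * t_d) = 2.7028 * 0.99728210 = 2.69545406
S_0' = S_0 - PV(D) = 95.3300 - 2.69545406 = 92.63454594
d1 = (ln(S_0'/K) + (r + sigma^2/2)*T) / (sigma*sqrt(T)) = 0.99384180
d2 = d1 - sigma*sqrt(T) = 0.90384180
exp(-rT) = 0.99476376
N(d1) = 0.83985005; N(d2) = 0.81696035
C = S_0' * N(d1) - K * exp(-rT) * N(d2) = 92.63454594 * 0.83985005 - 85.5000 * 0.99476376 * 0.81696035 = 8.3148


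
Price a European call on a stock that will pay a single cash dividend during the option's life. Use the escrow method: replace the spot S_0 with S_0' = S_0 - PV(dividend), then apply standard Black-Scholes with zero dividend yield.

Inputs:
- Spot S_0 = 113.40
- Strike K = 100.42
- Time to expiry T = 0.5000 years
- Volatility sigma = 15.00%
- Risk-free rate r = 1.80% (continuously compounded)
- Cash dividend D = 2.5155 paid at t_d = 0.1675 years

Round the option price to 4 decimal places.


PV(D) = D * exp(-r * t_d) = 2.5155 * 0.99698954 = 2.50792719
S_0' = S_0 - PV(D) = 113.4000 - 2.50792719 = 110.89207281
d1 = (ln(S_0'/K) + (r + sigma^2/2)*T) / (sigma*sqrt(T)) = 1.07311487
d2 = d1 - sigma*sqrt(T) = 0.96704886
exp(-rT) = 0.99104038
N(d1) = 0.85839021; N(d2) = 0.83324019
C = S_0' * N(d1) - K * exp(-rT) * N(d2) = 110.89207281 * 0.85839021 - 100.4200 * 0.99104038 * 0.83324019 = 12.2644

Answer: Price = 12.2644


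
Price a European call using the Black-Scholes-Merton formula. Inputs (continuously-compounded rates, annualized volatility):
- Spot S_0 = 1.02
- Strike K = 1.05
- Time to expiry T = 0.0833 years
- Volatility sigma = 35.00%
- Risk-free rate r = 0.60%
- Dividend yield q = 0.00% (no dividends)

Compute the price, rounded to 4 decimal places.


d1 = (ln(S/K) + (r - q + 0.5*sigma^2) * T) / (sigma * sqrt(T)) = -0.23150384
d2 = d1 - sigma * sqrt(T) = -0.33251992
exp(-rT) = 0.99950032; exp(-qT) = 1.00000000
C = S_0 * exp(-qT) * N(d1) - K * exp(-rT) * N(d2)
N(d1) = 0.40846170; N(d2) = 0.36974835
C = 1.0200 * 1.00000000 * 0.40846170 - 1.0500 * 0.99950032 * 0.36974835 = 0.0286

Answer: Price = 0.0286


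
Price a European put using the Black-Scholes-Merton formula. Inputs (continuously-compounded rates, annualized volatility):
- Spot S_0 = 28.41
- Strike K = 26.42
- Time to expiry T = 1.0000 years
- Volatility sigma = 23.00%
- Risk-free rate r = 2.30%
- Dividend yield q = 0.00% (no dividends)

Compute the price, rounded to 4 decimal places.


Answer: Price = 1.3975

Derivation:
d1 = (ln(S/K) + (r - q + 0.5*sigma^2) * T) / (sigma * sqrt(T)) = 0.53073868
d2 = d1 - sigma * sqrt(T) = 0.30073868
exp(-rT) = 0.97726248; exp(-qT) = 1.00000000
P = K * exp(-rT) * N(-d2) - S_0 * exp(-qT) * N(-d1)
N(-d1) = 0.29779994; N(-d2) = 0.38180688
P = 26.4200 * 0.97726248 * 0.38180688 - 28.4100 * 1.00000000 * 0.29779994 = 1.3975


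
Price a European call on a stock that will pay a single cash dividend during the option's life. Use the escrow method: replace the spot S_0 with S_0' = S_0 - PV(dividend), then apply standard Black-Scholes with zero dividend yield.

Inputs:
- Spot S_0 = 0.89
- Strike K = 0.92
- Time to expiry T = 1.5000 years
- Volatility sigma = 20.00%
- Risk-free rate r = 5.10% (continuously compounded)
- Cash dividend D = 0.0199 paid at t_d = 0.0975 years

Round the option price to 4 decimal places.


Answer: Price = 0.0932

Derivation:
PV(D) = D * exp(-r * t_d) = 0.0199 * 0.99503984 = 0.01980129
S_0' = S_0 - PV(D) = 0.8900 - 0.01980129 = 0.87019871
d1 = (ln(S_0'/K) + (r + sigma^2/2)*T) / (sigma*sqrt(T)) = 0.20758574
d2 = d1 - sigma*sqrt(T) = -0.03736323
exp(-rT) = 0.92635291
N(d1) = 0.58222378; N(d2) = 0.48509769
C = S_0' * N(d1) - K * exp(-rT) * N(d2) = 0.87019871 * 0.58222378 - 0.9200 * 0.92635291 * 0.48509769 = 0.0932


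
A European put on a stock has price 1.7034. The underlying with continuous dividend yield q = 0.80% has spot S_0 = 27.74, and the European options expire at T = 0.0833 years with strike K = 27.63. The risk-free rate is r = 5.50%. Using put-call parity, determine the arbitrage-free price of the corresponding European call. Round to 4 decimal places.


Answer: Call price = 1.9212

Derivation:
Put-call parity: C - P = S_0 * exp(-qT) - K * exp(-rT).
S_0 * exp(-qT) = 27.7400 * 0.99933382 = 27.72152022
K * exp(-rT) = 27.6300 * 0.99542898 = 27.50370269
C = P + S*exp(-qT) - K*exp(-rT)
C = 1.7034 + 27.72152022 - 27.50370269 = 1.9212


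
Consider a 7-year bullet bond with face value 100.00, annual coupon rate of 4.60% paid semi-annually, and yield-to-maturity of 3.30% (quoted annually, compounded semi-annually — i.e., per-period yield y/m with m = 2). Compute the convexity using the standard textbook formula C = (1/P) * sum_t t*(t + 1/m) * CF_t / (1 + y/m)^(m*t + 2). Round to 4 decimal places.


Coupon per period c = face * coupon_rate / m = 2.300000
Periods per year m = 2; per-period yield y/m = 0.016500
Number of cashflows N = 14
Cashflows (t years, CF_t, discount factor 1/(1+y/m)^(m*t), PV):
  t = 0.5000: CF_t = 2.300000, DF = 0.983768, PV = 2.262666
  t = 1.0000: CF_t = 2.300000, DF = 0.967799, PV = 2.225938
  t = 1.5000: CF_t = 2.300000, DF = 0.952090, PV = 2.189806
  t = 2.0000: CF_t = 2.300000, DF = 0.936635, PV = 2.154261
  t = 2.5000: CF_t = 2.300000, DF = 0.921432, PV = 2.119293
  t = 3.0000: CF_t = 2.300000, DF = 0.906475, PV = 2.084892
  t = 3.5000: CF_t = 2.300000, DF = 0.891761, PV = 2.051050
  t = 4.0000: CF_t = 2.300000, DF = 0.877285, PV = 2.017757
  t = 4.5000: CF_t = 2.300000, DF = 0.863045, PV = 1.985004
  t = 5.0000: CF_t = 2.300000, DF = 0.849036, PV = 1.952783
  t = 5.5000: CF_t = 2.300000, DF = 0.835254, PV = 1.921085
  t = 6.0000: CF_t = 2.300000, DF = 0.821696, PV = 1.889902
  t = 6.5000: CF_t = 2.300000, DF = 0.808359, PV = 1.859225
  t = 7.0000: CF_t = 102.300000, DF = 0.795237, PV = 81.352756
Price P = sum_t PV_t = 108.066417
Convexity numerator sum_t t*(t + 1/m) * CF_t / (1+y/m)^(m*t + 2):
  t = 0.5000: term = 1.094903
  t = 1.0000: term = 3.231391
  t = 1.5000: term = 6.357878
  t = 2.0000: term = 10.424459
  t = 2.5000: term = 15.382872
  t = 3.0000: term = 21.186444
  t = 3.5000: term = 27.790056
  t = 4.0000: term = 35.150096
  t = 4.5000: term = 43.224417
  t = 5.0000: term = 51.972300
  t = 5.5000: term = 61.354412
  t = 6.0000: term = 71.332769
  t = 6.5000: term = 81.870697
  t = 7.0000: term = 4133.489222
Convexity = (1/P) * sum = 4563.861915 / 108.066417 = 42.232009

Answer: Convexity = 42.2320


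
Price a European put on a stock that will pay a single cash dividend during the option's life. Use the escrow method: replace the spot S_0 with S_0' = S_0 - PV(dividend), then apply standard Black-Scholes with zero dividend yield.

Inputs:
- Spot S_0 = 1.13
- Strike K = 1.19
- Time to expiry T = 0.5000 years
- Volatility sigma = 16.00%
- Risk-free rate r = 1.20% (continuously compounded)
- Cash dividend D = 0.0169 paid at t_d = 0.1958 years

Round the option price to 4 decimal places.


PV(D) = D * exp(-r * t_d) = 0.0169 * 0.99765316 = 0.01686034
S_0' = S_0 - PV(D) = 1.1300 - 0.01686034 = 1.11313966
d1 = (ln(S_0'/K) + (r + sigma^2/2)*T) / (sigma*sqrt(T)) = -0.48055649
d2 = d1 - sigma*sqrt(T) = -0.59369358
exp(-rT) = 0.99401796
N(-d1) = 0.68458413; N(-d2) = 0.72364146
P = K * exp(-rT) * N(-d2) - S_0' * N(-d1) = 1.1900 * 0.99401796 * 0.72364146 - 1.11313966 * 0.68458413 = 0.0939

Answer: Price = 0.0939


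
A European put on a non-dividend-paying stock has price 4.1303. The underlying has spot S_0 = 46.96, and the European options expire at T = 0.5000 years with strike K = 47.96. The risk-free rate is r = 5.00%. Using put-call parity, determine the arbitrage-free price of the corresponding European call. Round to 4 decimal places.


Answer: Call price = 4.3144

Derivation:
Put-call parity: C - P = S_0 * exp(-qT) - K * exp(-rT).
S_0 * exp(-qT) = 46.9600 * 1.00000000 = 46.96000000
K * exp(-rT) = 47.9600 * 0.97530991 = 46.77586338
C = P + S*exp(-qT) - K*exp(-rT)
C = 4.1303 + 46.96000000 - 46.77586338 = 4.3144


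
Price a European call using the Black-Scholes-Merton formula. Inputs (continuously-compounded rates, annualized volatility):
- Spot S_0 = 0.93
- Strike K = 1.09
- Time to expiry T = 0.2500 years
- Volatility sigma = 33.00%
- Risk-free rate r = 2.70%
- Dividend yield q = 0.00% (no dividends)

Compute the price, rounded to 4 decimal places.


Answer: Price = 0.0160

Derivation:
d1 = (ln(S/K) + (r - q + 0.5*sigma^2) * T) / (sigma * sqrt(T)) = -0.83870236
d2 = d1 - sigma * sqrt(T) = -1.00370236
exp(-rT) = 0.99327273; exp(-qT) = 1.00000000
C = S_0 * exp(-qT) * N(d1) - K * exp(-rT) * N(d2)
N(d1) = 0.20081818; N(d2) = 0.15776105
C = 0.9300 * 1.00000000 * 0.20081818 - 1.0900 * 0.99327273 * 0.15776105 = 0.0160


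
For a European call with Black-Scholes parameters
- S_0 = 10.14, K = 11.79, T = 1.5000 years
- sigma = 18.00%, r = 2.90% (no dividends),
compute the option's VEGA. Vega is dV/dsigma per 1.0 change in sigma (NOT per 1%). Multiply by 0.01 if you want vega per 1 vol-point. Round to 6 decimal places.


Answer: Vega = 4.615727

Derivation:
d1 = -0.3763310598; d2 = -0.5967851367
phi(d1) = 0.3716692004; exp(-qT) = 1.0000000000; exp(-rT) = 0.9574325541
Vega = S * exp(-qT) * phi(d1) * sqrt(T) = 10.1400 * 1.0000000000 * 0.3716692004 * 1.2247448714 = 4.615727


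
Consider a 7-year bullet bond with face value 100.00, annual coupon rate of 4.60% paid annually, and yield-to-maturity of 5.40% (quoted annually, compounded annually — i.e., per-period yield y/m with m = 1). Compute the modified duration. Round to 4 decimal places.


Answer: Modified duration = 5.8042

Derivation:
Coupon per period c = face * coupon_rate / m = 4.600000
Periods per year m = 1; per-period yield y/m = 0.054000
Number of cashflows N = 7
Cashflows (t years, CF_t, discount factor 1/(1+y/m)^(m*t), PV):
  t = 1.0000: CF_t = 4.600000, DF = 0.948767, PV = 4.364326
  t = 2.0000: CF_t = 4.600000, DF = 0.900158, PV = 4.140727
  t = 3.0000: CF_t = 4.600000, DF = 0.854040, PV = 3.928584
  t = 4.0000: CF_t = 4.600000, DF = 0.810285, PV = 3.727309
  t = 5.0000: CF_t = 4.600000, DF = 0.768771, PV = 3.536346
  t = 6.0000: CF_t = 4.600000, DF = 0.729384, PV = 3.355167
  t = 7.0000: CF_t = 104.600000, DF = 0.692015, PV = 72.384805
Price P = sum_t PV_t = 95.437264
First compute Macaulay numerator sum_t t * PV_t:
  t * PV_t at t = 1.0000: 4.364326
  t * PV_t at t = 2.0000: 8.281454
  t * PV_t at t = 3.0000: 11.785751
  t * PV_t at t = 4.0000: 14.909236
  t * PV_t at t = 5.0000: 17.681731
  t * PV_t at t = 6.0000: 20.131003
  t * PV_t at t = 7.0000: 506.693635
Macaulay duration D = 583.847136 / 95.437264 = 6.117601
Modified duration = D / (1 + y/m) = 6.117601 / (1 + 0.054000) = 5.804176


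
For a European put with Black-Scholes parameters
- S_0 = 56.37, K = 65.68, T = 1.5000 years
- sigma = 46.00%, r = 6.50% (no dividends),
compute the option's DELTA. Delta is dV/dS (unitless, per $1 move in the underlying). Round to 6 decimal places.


Answer: Delta = -0.427229

Derivation:
d1 = 0.1834324125; d2 = -0.3799502284
phi(d1) = 0.3922867278; exp(-qT) = 1.0000000000; exp(-rT) = 0.9071023416
N(-d1) = 0.4272293729
Delta = -exp(-qT) * N(-d1) = -1.0000000000 * 0.4272293729 = -0.427229


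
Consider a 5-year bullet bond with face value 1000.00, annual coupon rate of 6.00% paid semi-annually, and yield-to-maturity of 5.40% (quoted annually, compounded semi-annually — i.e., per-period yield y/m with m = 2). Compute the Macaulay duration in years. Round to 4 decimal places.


Coupon per period c = face * coupon_rate / m = 30.000000
Periods per year m = 2; per-period yield y/m = 0.027000
Number of cashflows N = 10
Cashflows (t years, CF_t, discount factor 1/(1+y/m)^(m*t), PV):
  t = 0.5000: CF_t = 30.000000, DF = 0.973710, PV = 29.211295
  t = 1.0000: CF_t = 30.000000, DF = 0.948111, PV = 28.443325
  t = 1.5000: CF_t = 30.000000, DF = 0.923185, PV = 27.695546
  t = 2.0000: CF_t = 30.000000, DF = 0.898914, PV = 26.967425
  t = 2.5000: CF_t = 30.000000, DF = 0.875282, PV = 26.258447
  t = 3.0000: CF_t = 30.000000, DF = 0.852270, PV = 25.568108
  t = 3.5000: CF_t = 30.000000, DF = 0.829864, PV = 24.895918
  t = 4.0000: CF_t = 30.000000, DF = 0.808047, PV = 24.241400
  t = 4.5000: CF_t = 30.000000, DF = 0.786803, PV = 23.604090
  t = 5.0000: CF_t = 1030.000000, DF = 0.766118, PV = 789.101354
Price P = sum_t PV_t = 1025.986909
Macaulay numerator sum_t t * PV_t:
  t * PV_t at t = 0.5000: 14.605648
  t * PV_t at t = 1.0000: 28.443325
  t * PV_t at t = 1.5000: 41.543318
  t * PV_t at t = 2.0000: 53.934850
  t * PV_t at t = 2.5000: 65.646117
  t * PV_t at t = 3.0000: 76.704324
  t * PV_t at t = 3.5000: 87.135714
  t * PV_t at t = 4.0000: 96.965602
  t * PV_t at t = 4.5000: 106.218405
  t * PV_t at t = 5.0000: 3945.506771
Macaulay duration D = (sum_t t * PV_t) / P = 4516.704075 / 1025.986909 = 4.402302

Answer: Macaulay duration = 4.4023 years


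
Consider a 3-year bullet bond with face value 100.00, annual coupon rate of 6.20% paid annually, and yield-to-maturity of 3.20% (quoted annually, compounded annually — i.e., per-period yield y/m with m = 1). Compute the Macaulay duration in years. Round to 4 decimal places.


Coupon per period c = face * coupon_rate / m = 6.200000
Periods per year m = 1; per-period yield y/m = 0.032000
Number of cashflows N = 3
Cashflows (t years, CF_t, discount factor 1/(1+y/m)^(m*t), PV):
  t = 1.0000: CF_t = 6.200000, DF = 0.968992, PV = 6.007752
  t = 2.0000: CF_t = 6.200000, DF = 0.938946, PV = 5.821465
  t = 3.0000: CF_t = 106.200000, DF = 0.909831, PV = 96.624092
Price P = sum_t PV_t = 108.453309
Macaulay numerator sum_t t * PV_t:
  t * PV_t at t = 1.0000: 6.007752
  t * PV_t at t = 2.0000: 11.642930
  t * PV_t at t = 3.0000: 289.872275
Macaulay duration D = (sum_t t * PV_t) / P = 307.522957 / 108.453309 = 2.835533

Answer: Macaulay duration = 2.8355 years


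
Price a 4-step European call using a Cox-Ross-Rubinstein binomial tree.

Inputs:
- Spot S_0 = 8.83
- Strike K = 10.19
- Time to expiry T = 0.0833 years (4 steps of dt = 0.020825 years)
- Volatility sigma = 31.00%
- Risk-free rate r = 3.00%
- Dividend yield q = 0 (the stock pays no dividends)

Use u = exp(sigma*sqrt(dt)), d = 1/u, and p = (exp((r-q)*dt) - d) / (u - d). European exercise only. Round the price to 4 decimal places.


Answer: Price = V(0,0) = 0.0223

Derivation:
dt = T/N = 0.020825
u = exp(sigma*sqrt(dt)) = 1.045751; d = 1/u = 0.956250
p = (exp((r-q)*dt) - d) / (u - d) = 0.495800
Discount per step: exp(-r*dt) = 0.999375
Stock lattice S(k, i) with i counting down-moves:
  k=0: S(0,0) = 8.8300
  k=1: S(1,0) = 9.2340; S(1,1) = 8.4437
  k=2: S(2,0) = 9.6565; S(2,1) = 8.8300; S(2,2) = 8.0743
  k=3: S(3,0) = 10.0982; S(3,1) = 9.2340; S(3,2) = 8.4437; S(3,3) = 7.7210
  k=4: S(4,0) = 10.5603; S(4,1) = 9.6565; S(4,2) = 8.8300; S(4,3) = 8.0743; S(4,4) = 7.3832
Terminal payoffs V(N, i) = max(S_T - K, 0):
  V(4,0) = 0.370259; V(4,1) = 0.000000; V(4,2) = 0.000000; V(4,3) = 0.000000; V(4,4) = 0.000000
Backward induction: V(k, i) = exp(-r*dt) * [p * V(k+1, i) + (1-p) * V(k+1, i+1)].
  V(3,0) = exp(-r*dt) * [p*0.370259 + (1-p)*0.000000] = 0.183460
  V(3,1) = exp(-r*dt) * [p*0.000000 + (1-p)*0.000000] = 0.000000
  V(3,2) = exp(-r*dt) * [p*0.000000 + (1-p)*0.000000] = 0.000000
  V(3,3) = exp(-r*dt) * [p*0.000000 + (1-p)*0.000000] = 0.000000
  V(2,0) = exp(-r*dt) * [p*0.183460 + (1-p)*0.000000] = 0.090903
  V(2,1) = exp(-r*dt) * [p*0.000000 + (1-p)*0.000000] = 0.000000
  V(2,2) = exp(-r*dt) * [p*0.000000 + (1-p)*0.000000] = 0.000000
  V(1,0) = exp(-r*dt) * [p*0.090903 + (1-p)*0.000000] = 0.045041
  V(1,1) = exp(-r*dt) * [p*0.000000 + (1-p)*0.000000] = 0.000000
  V(0,0) = exp(-r*dt) * [p*0.045041 + (1-p)*0.000000] = 0.022318


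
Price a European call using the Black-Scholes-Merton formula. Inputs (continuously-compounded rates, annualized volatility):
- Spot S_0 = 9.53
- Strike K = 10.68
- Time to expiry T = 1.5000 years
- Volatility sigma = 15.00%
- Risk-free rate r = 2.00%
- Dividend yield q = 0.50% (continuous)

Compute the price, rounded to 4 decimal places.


d1 = (ln(S/K) + (r - q + 0.5*sigma^2) * T) / (sigma * sqrt(T)) = -0.40581576
d2 = d1 - sigma * sqrt(T) = -0.58952749
exp(-rT) = 0.97044553; exp(-qT) = 0.99252805
C = S_0 * exp(-qT) * N(d1) - K * exp(-rT) * N(d2)
N(d1) = 0.34243899; N(d2) = 0.27775374
C = 9.5300 * 0.99252805 * 0.34243899 - 10.6800 * 0.97044553 * 0.27775374 = 0.3603

Answer: Price = 0.3603


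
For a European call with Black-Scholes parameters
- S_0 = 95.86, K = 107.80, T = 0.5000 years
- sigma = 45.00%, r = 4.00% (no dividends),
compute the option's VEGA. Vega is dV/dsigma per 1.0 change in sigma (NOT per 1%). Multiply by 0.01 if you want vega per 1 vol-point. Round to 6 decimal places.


d1 = -0.1469646483; d2 = -0.4651626999
phi(d1) = 0.3946571613; exp(-qT) = 1.0000000000; exp(-rT) = 0.9801986733
Vega = S * exp(-qT) * phi(d1) * sqrt(T) = 95.8600 * 1.0000000000 * 0.3946571613 * 0.7071067812 = 26.751147

Answer: Vega = 26.751147


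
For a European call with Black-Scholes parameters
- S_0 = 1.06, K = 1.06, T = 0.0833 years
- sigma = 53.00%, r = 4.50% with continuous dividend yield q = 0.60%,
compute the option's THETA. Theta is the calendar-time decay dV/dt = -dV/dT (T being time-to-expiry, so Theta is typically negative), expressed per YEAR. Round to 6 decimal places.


d1 = 0.0977214930; d2 = -0.0552457257
phi(d1) = 0.3970419731; exp(-qT) = 0.9995003249; exp(-rT) = 0.9962585169
Theta = -S*exp(-qT)*phi(d1)*sigma/(2*sqrt(T)) - r*K*exp(-rT)*N(d2) + q*S*exp(-qT)*N(d1)
N(d1) = 0.5389232759; N(d2) = 0.4779713504; sqrt(T) = 0.2886173938
Term 1 = -1.0600 * 0.9995003249 * 0.3970419731 * 0.5300 / (2 * 0.2886173938) = -0.3862323073
Term 2 = -0.0450 * 1.0600 * 0.9962585169 * 0.4779713504 = -0.0227139305
Term 3 = 0.0060 * 1.0600 * 0.9995003249 * 0.5389232759 = 0.0034258394
Theta = -0.3862323073 + (-0.0227139305) + (0.0034258394) = -0.405520

Answer: Theta = -0.405520


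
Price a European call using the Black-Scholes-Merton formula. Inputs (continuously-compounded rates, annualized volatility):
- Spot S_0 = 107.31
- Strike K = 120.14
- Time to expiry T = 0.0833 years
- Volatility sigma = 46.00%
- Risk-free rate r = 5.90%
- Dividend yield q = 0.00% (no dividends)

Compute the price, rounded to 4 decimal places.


Answer: Price = 1.7623

Derivation:
d1 = (ln(S/K) + (r - q + 0.5*sigma^2) * T) / (sigma * sqrt(T)) = -0.74725111
d2 = d1 - sigma * sqrt(T) = -0.88001511
exp(-rT) = 0.99509736; exp(-qT) = 1.00000000
C = S_0 * exp(-qT) * N(d1) - K * exp(-rT) * N(d2)
N(d1) = 0.22745600; N(d2) = 0.18942556
C = 107.3100 * 1.00000000 * 0.22745600 - 120.1400 * 0.99509736 * 0.18942556 = 1.7623


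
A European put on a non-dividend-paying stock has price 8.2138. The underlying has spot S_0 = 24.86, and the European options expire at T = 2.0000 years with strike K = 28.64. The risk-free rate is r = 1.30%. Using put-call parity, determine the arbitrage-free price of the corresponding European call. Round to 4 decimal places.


Answer: Call price = 5.1688

Derivation:
Put-call parity: C - P = S_0 * exp(-qT) - K * exp(-rT).
S_0 * exp(-qT) = 24.8600 * 1.00000000 = 24.86000000
K * exp(-rT) = 28.6400 * 0.97433509 = 27.90495697
C = P + S*exp(-qT) - K*exp(-rT)
C = 8.2138 + 24.86000000 - 27.90495697 = 5.1688


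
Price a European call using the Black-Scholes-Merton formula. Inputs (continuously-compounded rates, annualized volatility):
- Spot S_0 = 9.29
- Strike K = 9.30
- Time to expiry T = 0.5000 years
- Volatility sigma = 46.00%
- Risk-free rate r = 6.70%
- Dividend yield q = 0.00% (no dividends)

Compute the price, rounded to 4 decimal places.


d1 = (ln(S/K) + (r - q + 0.5*sigma^2) * T) / (sigma * sqrt(T)) = 0.26231864
d2 = d1 - sigma * sqrt(T) = -0.06295048
exp(-rT) = 0.96705491; exp(-qT) = 1.00000000
C = S_0 * exp(-qT) * N(d1) - K * exp(-rT) * N(d2)
N(d1) = 0.60346210; N(d2) = 0.47490297
C = 9.2900 * 1.00000000 * 0.60346210 - 9.3000 * 0.96705491 * 0.47490297 = 1.3351

Answer: Price = 1.3351


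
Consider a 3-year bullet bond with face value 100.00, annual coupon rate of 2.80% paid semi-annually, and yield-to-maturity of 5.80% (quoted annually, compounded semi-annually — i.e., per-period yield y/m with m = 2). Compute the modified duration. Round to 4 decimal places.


Answer: Modified duration = 2.8115

Derivation:
Coupon per period c = face * coupon_rate / m = 1.400000
Periods per year m = 2; per-period yield y/m = 0.029000
Number of cashflows N = 6
Cashflows (t years, CF_t, discount factor 1/(1+y/m)^(m*t), PV):
  t = 0.5000: CF_t = 1.400000, DF = 0.971817, PV = 1.360544
  t = 1.0000: CF_t = 1.400000, DF = 0.944429, PV = 1.322200
  t = 1.5000: CF_t = 1.400000, DF = 0.917812, PV = 1.284937
  t = 2.0000: CF_t = 1.400000, DF = 0.891946, PV = 1.248724
  t = 2.5000: CF_t = 1.400000, DF = 0.866808, PV = 1.213532
  t = 3.0000: CF_t = 101.400000, DF = 0.842379, PV = 85.417274
Price P = sum_t PV_t = 91.847212
First compute Macaulay numerator sum_t t * PV_t:
  t * PV_t at t = 0.5000: 0.680272
  t * PV_t at t = 1.0000: 1.322200
  t * PV_t at t = 1.5000: 1.927406
  t * PV_t at t = 2.0000: 2.497448
  t * PV_t at t = 2.5000: 3.033830
  t * PV_t at t = 3.0000: 256.251821
Macaulay duration D = 265.712978 / 91.847212 = 2.892989
Modified duration = D / (1 + y/m) = 2.892989 / (1 + 0.029000) = 2.811457


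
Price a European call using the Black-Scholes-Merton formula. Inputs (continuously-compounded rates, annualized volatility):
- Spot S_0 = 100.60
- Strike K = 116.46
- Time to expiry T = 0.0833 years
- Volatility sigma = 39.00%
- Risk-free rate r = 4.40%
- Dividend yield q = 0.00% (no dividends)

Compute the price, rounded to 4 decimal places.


d1 = (ln(S/K) + (r - q + 0.5*sigma^2) * T) / (sigma * sqrt(T)) = -1.21174924
d2 = d1 - sigma * sqrt(T) = -1.32431002
exp(-rT) = 0.99634151; exp(-qT) = 1.00000000
C = S_0 * exp(-qT) * N(d1) - K * exp(-rT) * N(d2)
N(d1) = 0.11280419; N(d2) = 0.09270005
C = 100.6000 * 1.00000000 * 0.11280419 - 116.4600 * 0.99634151 * 0.09270005 = 0.5918

Answer: Price = 0.5918


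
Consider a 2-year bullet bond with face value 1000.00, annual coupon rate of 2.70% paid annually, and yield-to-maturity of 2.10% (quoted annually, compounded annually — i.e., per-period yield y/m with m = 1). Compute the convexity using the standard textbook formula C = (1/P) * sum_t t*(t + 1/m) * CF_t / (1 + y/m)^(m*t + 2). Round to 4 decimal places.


Answer: Convexity = 5.6554

Derivation:
Coupon per period c = face * coupon_rate / m = 27.000000
Periods per year m = 1; per-period yield y/m = 0.021000
Number of cashflows N = 2
Cashflows (t years, CF_t, discount factor 1/(1+y/m)^(m*t), PV):
  t = 1.0000: CF_t = 27.000000, DF = 0.979432, PV = 26.444662
  t = 2.0000: CF_t = 1027.000000, DF = 0.959287, PV = 985.187651
Price P = sum_t PV_t = 1011.632313
Convexity numerator sum_t t*(t + 1/m) * CF_t / (1+y/m)^(m*t + 2):
  t = 1.0000: term = 50.736036
  t = 2.0000: term = 5670.465672
Convexity = (1/P) * sum = 5721.201708 / 1011.632313 = 5.655416


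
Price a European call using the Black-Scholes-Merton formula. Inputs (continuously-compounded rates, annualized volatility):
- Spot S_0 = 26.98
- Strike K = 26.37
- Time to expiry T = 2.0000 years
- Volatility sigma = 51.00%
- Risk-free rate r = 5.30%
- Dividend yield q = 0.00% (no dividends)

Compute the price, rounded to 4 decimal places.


Answer: Price = 8.8785

Derivation:
d1 = (ln(S/K) + (r - q + 0.5*sigma^2) * T) / (sigma * sqrt(T)) = 0.53929904
d2 = d1 - sigma * sqrt(T) = -0.18194987
exp(-rT) = 0.89942465; exp(-qT) = 1.00000000
C = S_0 * exp(-qT) * N(d1) - K * exp(-rT) * N(d2)
N(d1) = 0.70515974; N(d2) = 0.42781103
C = 26.9800 * 1.00000000 * 0.70515974 - 26.3700 * 0.89942465 * 0.42781103 = 8.8785


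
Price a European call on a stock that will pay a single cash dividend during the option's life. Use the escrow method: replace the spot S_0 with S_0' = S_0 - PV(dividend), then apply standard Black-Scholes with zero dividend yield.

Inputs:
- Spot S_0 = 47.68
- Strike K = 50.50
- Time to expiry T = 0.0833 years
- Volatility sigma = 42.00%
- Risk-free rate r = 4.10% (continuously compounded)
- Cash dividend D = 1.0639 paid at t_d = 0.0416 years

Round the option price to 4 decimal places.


PV(D) = D * exp(-r * t_d) = 1.0639 * 0.99829585 = 1.06208696
S_0' = S_0 - PV(D) = 47.6800 - 1.06208696 = 46.61791304
d1 = (ln(S_0'/K) + (r + sigma^2/2)*T) / (sigma*sqrt(T)) = -0.57108155
d2 = d1 - sigma*sqrt(T) = -0.69230086
exp(-rT) = 0.99659053
N(d1) = 0.28397218; N(d2) = 0.24437421
C = S_0' * N(d1) - K * exp(-rT) * N(d2) = 46.61791304 * 0.28397218 - 50.5000 * 0.99659053 * 0.24437421 = 0.9394

Answer: Price = 0.9394


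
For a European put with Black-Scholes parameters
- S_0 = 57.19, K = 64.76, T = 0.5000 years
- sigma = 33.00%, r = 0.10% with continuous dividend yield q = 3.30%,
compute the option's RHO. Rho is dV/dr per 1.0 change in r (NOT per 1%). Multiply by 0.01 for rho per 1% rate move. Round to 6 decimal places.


d1 = -0.4846212931; d2 = -0.7179665309
phi(d1) = 0.3547409649; exp(-qT) = 0.9836353794; exp(-rT) = 0.9995001250
N(-d2) = 0.7636110381
Rho = -K*T*exp(-rT)*N(-d2) = -64.7600 * 0.5000 * 0.9995001250 * 0.7636110381 = -24.713366

Answer: Rho = -24.713366


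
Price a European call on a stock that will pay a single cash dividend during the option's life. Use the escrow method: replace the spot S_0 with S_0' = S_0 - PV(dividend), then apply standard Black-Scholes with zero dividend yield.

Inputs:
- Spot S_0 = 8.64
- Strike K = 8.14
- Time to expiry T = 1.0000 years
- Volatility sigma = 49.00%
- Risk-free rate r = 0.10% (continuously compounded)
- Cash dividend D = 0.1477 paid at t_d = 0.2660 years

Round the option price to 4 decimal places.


Answer: Price = 1.7952

Derivation:
PV(D) = D * exp(-r * t_d) = 0.1477 * 0.99973404 = 0.14766072
S_0' = S_0 - PV(D) = 8.6400 - 0.14766072 = 8.49233928
d1 = (ln(S_0'/K) + (r + sigma^2/2)*T) / (sigma*sqrt(T)) = 0.33351901
d2 = d1 - sigma*sqrt(T) = -0.15648099
exp(-rT) = 0.99900050
N(d1) = 0.63062873; N(d2) = 0.43782695
C = S_0' * N(d1) - K * exp(-rT) * N(d2) = 8.49233928 * 0.63062873 - 8.1400 * 0.99900050 * 0.43782695 = 1.7952


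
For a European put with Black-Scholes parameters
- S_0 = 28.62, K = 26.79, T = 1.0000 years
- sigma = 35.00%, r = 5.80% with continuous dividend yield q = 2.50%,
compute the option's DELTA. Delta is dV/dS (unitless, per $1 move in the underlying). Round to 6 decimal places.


Answer: Delta = -0.315462

Derivation:
d1 = 0.4580774016; d2 = 0.1080774016
phi(d1) = 0.3592071684; exp(-qT) = 0.9753099120; exp(-rT) = 0.9436499474
N(-d1) = 0.3234484169
Delta = -exp(-qT) * N(-d1) = -0.9753099120 * 0.3234484169 = -0.315462


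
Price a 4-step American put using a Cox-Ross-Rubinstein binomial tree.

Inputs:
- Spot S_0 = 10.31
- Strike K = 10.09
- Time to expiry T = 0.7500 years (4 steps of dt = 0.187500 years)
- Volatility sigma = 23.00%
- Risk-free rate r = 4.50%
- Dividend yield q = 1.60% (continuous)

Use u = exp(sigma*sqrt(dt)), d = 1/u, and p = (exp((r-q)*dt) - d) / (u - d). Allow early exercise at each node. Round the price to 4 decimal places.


dt = T/N = 0.187500
u = exp(sigma*sqrt(dt)) = 1.104721; d = 1/u = 0.905206
p = (exp((r-q)*dt) - d) / (u - d) = 0.502450
Discount per step: exp(-r*dt) = 0.991598
Stock lattice S(k, i) with i counting down-moves:
  k=0: S(0,0) = 10.3100
  k=1: S(1,0) = 11.3897; S(1,1) = 9.3327
  k=2: S(2,0) = 12.5824; S(2,1) = 10.3100; S(2,2) = 8.4480
  k=3: S(3,0) = 13.9001; S(3,1) = 11.3897; S(3,2) = 9.3327; S(3,3) = 7.6472
  k=4: S(4,0) = 15.3557; S(4,1) = 12.5824; S(4,2) = 10.3100; S(4,3) = 8.4480; S(4,4) = 6.9223
Terminal payoffs V(N, i) = max(K - S_T, 0):
  V(4,0) = 0.000000; V(4,1) = 0.000000; V(4,2) = 0.000000; V(4,3) = 1.642011; V(4,4) = 3.167738
Backward induction: V(k, i) = exp(-r*dt) * [p * V(k+1, i) + (1-p) * V(k+1, i+1)]; then take max(V_cont, immediate exercise) for American.
  V(3,0) = exp(-r*dt) * [p*0.000000 + (1-p)*0.000000] = 0.000000; exercise = 0.000000; V(3,0) = max -> 0.000000
  V(3,1) = exp(-r*dt) * [p*0.000000 + (1-p)*0.000000] = 0.000000; exercise = 0.000000; V(3,1) = max -> 0.000000
  V(3,2) = exp(-r*dt) * [p*0.000000 + (1-p)*1.642011] = 0.810118; exercise = 0.757328; V(3,2) = max -> 0.810118
  V(3,3) = exp(-r*dt) * [p*1.642011 + (1-p)*3.167738] = 2.380962; exercise = 2.442831; V(3,3) = max -> 2.442831
  V(2,0) = exp(-r*dt) * [p*0.000000 + (1-p)*0.000000] = 0.000000; exercise = 0.000000; V(2,0) = max -> 0.000000
  V(2,1) = exp(-r*dt) * [p*0.000000 + (1-p)*0.810118] = 0.399687; exercise = 0.000000; V(2,1) = max -> 0.399687
  V(2,2) = exp(-r*dt) * [p*0.810118 + (1-p)*2.442831] = 1.608842; exercise = 1.642011; V(2,2) = max -> 1.642011
  V(1,0) = exp(-r*dt) * [p*0.000000 + (1-p)*0.399687] = 0.197194; exercise = 0.000000; V(1,0) = max -> 0.197194
  V(1,1) = exp(-r*dt) * [p*0.399687 + (1-p)*1.642011] = 1.009254; exercise = 0.757328; V(1,1) = max -> 1.009254
  V(0,0) = exp(-r*dt) * [p*0.197194 + (1-p)*1.009254] = 0.596182; exercise = 0.000000; V(0,0) = max -> 0.596182

Answer: Price = V(0,0) = 0.5962


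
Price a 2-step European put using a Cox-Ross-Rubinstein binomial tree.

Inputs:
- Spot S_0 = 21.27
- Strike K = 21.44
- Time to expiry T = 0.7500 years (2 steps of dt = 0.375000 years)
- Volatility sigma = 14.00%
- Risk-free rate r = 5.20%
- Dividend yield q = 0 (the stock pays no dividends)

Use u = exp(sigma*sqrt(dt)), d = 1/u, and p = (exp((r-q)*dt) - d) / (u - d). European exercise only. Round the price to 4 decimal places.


dt = T/N = 0.375000
u = exp(sigma*sqrt(dt)) = 1.089514; d = 1/u = 0.917840
p = (exp((r-q)*dt) - d) / (u - d) = 0.593282
Discount per step: exp(-r*dt) = 0.980689
Stock lattice S(k, i) with i counting down-moves:
  k=0: S(0,0) = 21.2700
  k=1: S(1,0) = 23.1740; S(1,1) = 19.5225
  k=2: S(2,0) = 25.2484; S(2,1) = 21.2700; S(2,2) = 17.9185
Terminal payoffs V(N, i) = max(K - S_T, 0):
  V(2,0) = 0.000000; V(2,1) = 0.170000; V(2,2) = 3.521506
Backward induction: V(k, i) = exp(-r*dt) * [p * V(k+1, i) + (1-p) * V(k+1, i+1)].
  V(1,0) = exp(-r*dt) * [p*0.000000 + (1-p)*0.170000] = 0.067807
  V(1,1) = exp(-r*dt) * [p*0.170000 + (1-p)*3.521506] = 1.503512
  V(0,0) = exp(-r*dt) * [p*0.067807 + (1-p)*1.503512] = 0.639148

Answer: Price = V(0,0) = 0.6391


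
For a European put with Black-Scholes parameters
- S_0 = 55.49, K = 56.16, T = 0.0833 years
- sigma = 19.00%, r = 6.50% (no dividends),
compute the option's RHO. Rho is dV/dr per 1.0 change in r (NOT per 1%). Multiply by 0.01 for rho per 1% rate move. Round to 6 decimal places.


d1 = -0.0927082466; d2 = -0.1475455514
phi(d1) = 0.3972315406; exp(-qT) = 1.0000000000; exp(-rT) = 0.9946001320
N(-d2) = 0.5586492859
Rho = -K*T*exp(-rT)*N(-d2) = -56.1600 * 0.0833 * 0.9946001320 * 0.5586492859 = -2.599321

Answer: Rho = -2.599321


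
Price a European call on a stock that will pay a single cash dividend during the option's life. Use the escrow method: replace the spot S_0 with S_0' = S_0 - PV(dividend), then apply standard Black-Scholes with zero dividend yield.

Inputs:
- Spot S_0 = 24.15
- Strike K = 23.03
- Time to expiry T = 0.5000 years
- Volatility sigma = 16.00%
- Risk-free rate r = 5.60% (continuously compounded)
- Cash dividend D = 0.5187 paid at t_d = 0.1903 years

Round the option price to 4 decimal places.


PV(D) = D * exp(-r * t_d) = 0.5187 * 0.98939978 = 0.51320167
S_0' = S_0 - PV(D) = 24.1500 - 0.51320167 = 23.63679833
d1 = (ln(S_0'/K) + (r + sigma^2/2)*T) / (sigma*sqrt(T)) = 0.53392780
d2 = d1 - sigma*sqrt(T) = 0.42079072
exp(-rT) = 0.97238837
N(d1) = 0.70330426; N(d2) = 0.66304604
C = S_0' * N(d1) - K * exp(-rT) * N(d2) = 23.63679833 * 0.70330426 - 23.0300 * 0.97238837 * 0.66304604 = 1.7755

Answer: Price = 1.7755


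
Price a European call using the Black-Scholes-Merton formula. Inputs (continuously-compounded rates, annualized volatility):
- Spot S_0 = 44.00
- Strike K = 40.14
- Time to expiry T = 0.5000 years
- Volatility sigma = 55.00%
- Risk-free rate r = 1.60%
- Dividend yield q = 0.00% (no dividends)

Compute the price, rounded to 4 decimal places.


Answer: Price = 8.7604

Derivation:
d1 = (ln(S/K) + (r - q + 0.5*sigma^2) * T) / (sigma * sqrt(T)) = 0.45111173
d2 = d1 - sigma * sqrt(T) = 0.06220300
exp(-rT) = 0.99203191; exp(-qT) = 1.00000000
C = S_0 * exp(-qT) * N(d1) - K * exp(-rT) * N(d2)
N(d1) = 0.67404549; N(d2) = 0.52479941
C = 44.0000 * 1.00000000 * 0.67404549 - 40.1400 * 0.99203191 * 0.52479941 = 8.7604


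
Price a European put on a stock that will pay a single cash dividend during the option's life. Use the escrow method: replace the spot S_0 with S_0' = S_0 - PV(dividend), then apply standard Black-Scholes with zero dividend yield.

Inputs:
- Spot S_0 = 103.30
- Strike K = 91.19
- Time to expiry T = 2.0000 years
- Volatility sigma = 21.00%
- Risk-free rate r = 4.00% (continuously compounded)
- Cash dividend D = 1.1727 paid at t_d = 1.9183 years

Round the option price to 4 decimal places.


Answer: Price = 4.2285

Derivation:
PV(D) = D * exp(-r * t_d) = 1.1727 * 0.92613803 = 1.08608206
S_0' = S_0 - PV(D) = 103.3000 - 1.08608206 = 102.21391794
d1 = (ln(S_0'/K) + (r + sigma^2/2)*T) / (sigma*sqrt(T)) = 0.80213725
d2 = d1 - sigma*sqrt(T) = 0.50515240
exp(-rT) = 0.92311635
N(-d1) = 0.21123678; N(-d2) = 0.30672590
P = K * exp(-rT) * N(-d2) - S_0' * N(-d1) = 91.1900 * 0.92311635 * 0.30672590 - 102.21391794 * 0.21123678 = 4.2285


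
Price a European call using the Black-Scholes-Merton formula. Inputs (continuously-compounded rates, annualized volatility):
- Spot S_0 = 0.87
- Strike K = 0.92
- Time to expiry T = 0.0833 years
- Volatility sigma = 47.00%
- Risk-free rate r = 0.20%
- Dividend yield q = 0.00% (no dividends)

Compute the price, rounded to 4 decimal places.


Answer: Price = 0.0275

Derivation:
d1 = (ln(S/K) + (r - q + 0.5*sigma^2) * T) / (sigma * sqrt(T)) = -0.34289210
d2 = d1 - sigma * sqrt(T) = -0.47854228
exp(-rT) = 0.99983341; exp(-qT) = 1.00000000
C = S_0 * exp(-qT) * N(d1) - K * exp(-rT) * N(d2)
N(d1) = 0.36583982; N(d2) = 0.31613215
C = 0.8700 * 1.00000000 * 0.36583982 - 0.9200 * 0.99983341 * 0.31613215 = 0.0275
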